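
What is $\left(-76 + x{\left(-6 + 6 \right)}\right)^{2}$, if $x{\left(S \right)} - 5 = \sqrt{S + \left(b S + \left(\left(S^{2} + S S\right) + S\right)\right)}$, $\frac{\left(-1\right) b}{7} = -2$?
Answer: $5041$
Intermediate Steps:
$b = 14$ ($b = \left(-7\right) \left(-2\right) = 14$)
$x{\left(S \right)} = 5 + \sqrt{2 S^{2} + 16 S}$ ($x{\left(S \right)} = 5 + \sqrt{S + \left(14 S + \left(\left(S^{2} + S S\right) + S\right)\right)} = 5 + \sqrt{S + \left(14 S + \left(\left(S^{2} + S^{2}\right) + S\right)\right)} = 5 + \sqrt{S + \left(14 S + \left(2 S^{2} + S\right)\right)} = 5 + \sqrt{S + \left(14 S + \left(S + 2 S^{2}\right)\right)} = 5 + \sqrt{S + \left(2 S^{2} + 15 S\right)} = 5 + \sqrt{2 S^{2} + 16 S}$)
$\left(-76 + x{\left(-6 + 6 \right)}\right)^{2} = \left(-76 + \left(5 + \sqrt{2} \sqrt{\left(-6 + 6\right) \left(8 + \left(-6 + 6\right)\right)}\right)\right)^{2} = \left(-76 + \left(5 + \sqrt{2} \sqrt{0 \left(8 + 0\right)}\right)\right)^{2} = \left(-76 + \left(5 + \sqrt{2} \sqrt{0 \cdot 8}\right)\right)^{2} = \left(-76 + \left(5 + \sqrt{2} \sqrt{0}\right)\right)^{2} = \left(-76 + \left(5 + \sqrt{2} \cdot 0\right)\right)^{2} = \left(-76 + \left(5 + 0\right)\right)^{2} = \left(-76 + 5\right)^{2} = \left(-71\right)^{2} = 5041$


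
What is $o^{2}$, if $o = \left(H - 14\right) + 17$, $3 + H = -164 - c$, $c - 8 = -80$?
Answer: $8464$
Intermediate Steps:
$c = -72$ ($c = 8 - 80 = -72$)
$H = -95$ ($H = -3 - 92 = -95$)
$o = -92$ ($o = \left(-95 - 14\right) + 17 = -109 + 17 = -92$)
$o^{2} = \left(-92\right)^{2} = 8464$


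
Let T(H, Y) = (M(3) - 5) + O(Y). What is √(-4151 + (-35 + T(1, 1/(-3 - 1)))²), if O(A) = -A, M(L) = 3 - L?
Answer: I*√41135/4 ≈ 50.704*I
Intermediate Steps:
T(H, Y) = -5 - Y (T(H, Y) = ((3 - 1*3) - 5) - Y = ((3 - 3) - 5) - Y = (0 - 5) - Y = -5 - Y)
√(-4151 + (-35 + T(1, 1/(-3 - 1)))²) = √(-4151 + (-35 + (-5 - 1/(-3 - 1)))²) = √(-4151 + (-35 + (-5 - 1/(-4)))²) = √(-4151 + (-35 + (-5 - 1*(-¼)))²) = √(-4151 + (-35 + (-5 + ¼))²) = √(-4151 + (-35 - 19/4)²) = √(-4151 + (-159/4)²) = √(-4151 + 25281/16) = √(-41135/16) = I*√41135/4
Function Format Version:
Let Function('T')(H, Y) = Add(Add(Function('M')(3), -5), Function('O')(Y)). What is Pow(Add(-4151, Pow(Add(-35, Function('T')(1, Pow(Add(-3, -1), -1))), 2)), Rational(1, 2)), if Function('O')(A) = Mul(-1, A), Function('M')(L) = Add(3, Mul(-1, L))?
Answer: Mul(Rational(1, 4), I, Pow(41135, Rational(1, 2))) ≈ Mul(50.704, I)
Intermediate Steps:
Function('T')(H, Y) = Add(-5, Mul(-1, Y)) (Function('T')(H, Y) = Add(Add(Add(3, Mul(-1, 3)), -5), Mul(-1, Y)) = Add(Add(Add(3, -3), -5), Mul(-1, Y)) = Add(Add(0, -5), Mul(-1, Y)) = Add(-5, Mul(-1, Y)))
Pow(Add(-4151, Pow(Add(-35, Function('T')(1, Pow(Add(-3, -1), -1))), 2)), Rational(1, 2)) = Pow(Add(-4151, Pow(Add(-35, Add(-5, Mul(-1, Pow(Add(-3, -1), -1)))), 2)), Rational(1, 2)) = Pow(Add(-4151, Pow(Add(-35, Add(-5, Mul(-1, Pow(-4, -1)))), 2)), Rational(1, 2)) = Pow(Add(-4151, Pow(Add(-35, Add(-5, Mul(-1, Rational(-1, 4)))), 2)), Rational(1, 2)) = Pow(Add(-4151, Pow(Add(-35, Add(-5, Rational(1, 4))), 2)), Rational(1, 2)) = Pow(Add(-4151, Pow(Add(-35, Rational(-19, 4)), 2)), Rational(1, 2)) = Pow(Add(-4151, Pow(Rational(-159, 4), 2)), Rational(1, 2)) = Pow(Add(-4151, Rational(25281, 16)), Rational(1, 2)) = Pow(Rational(-41135, 16), Rational(1, 2)) = Mul(Rational(1, 4), I, Pow(41135, Rational(1, 2)))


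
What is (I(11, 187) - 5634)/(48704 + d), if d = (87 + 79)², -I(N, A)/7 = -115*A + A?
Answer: 386/205 ≈ 1.8829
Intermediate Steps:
I(N, A) = 798*A (I(N, A) = -7*(-115*A + A) = -(-798)*A = 798*A)
d = 27556 (d = 166² = 27556)
(I(11, 187) - 5634)/(48704 + d) = (798*187 - 5634)/(48704 + 27556) = (149226 - 5634)/76260 = 143592*(1/76260) = 386/205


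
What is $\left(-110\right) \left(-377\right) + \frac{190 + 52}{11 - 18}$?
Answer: $\frac{290048}{7} \approx 41435.0$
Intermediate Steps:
$\left(-110\right) \left(-377\right) + \frac{190 + 52}{11 - 18} = 41470 + \frac{242}{-7} = 41470 + 242 \left(- \frac{1}{7}\right) = 41470 - \frac{242}{7} = \frac{290048}{7}$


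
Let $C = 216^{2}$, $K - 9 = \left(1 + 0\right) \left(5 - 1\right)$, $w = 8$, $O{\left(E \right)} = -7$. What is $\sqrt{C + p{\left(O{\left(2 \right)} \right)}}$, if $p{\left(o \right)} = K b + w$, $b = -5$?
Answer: $7 \sqrt{951} \approx 215.87$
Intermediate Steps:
$K = 13$ ($K = 9 + \left(1 + 0\right) \left(5 - 1\right) = 9 + 1 \cdot 4 = 9 + 4 = 13$)
$C = 46656$
$p{\left(o \right)} = -57$ ($p{\left(o \right)} = 13 \left(-5\right) + 8 = -65 + 8 = -57$)
$\sqrt{C + p{\left(O{\left(2 \right)} \right)}} = \sqrt{46656 - 57} = \sqrt{46599} = 7 \sqrt{951}$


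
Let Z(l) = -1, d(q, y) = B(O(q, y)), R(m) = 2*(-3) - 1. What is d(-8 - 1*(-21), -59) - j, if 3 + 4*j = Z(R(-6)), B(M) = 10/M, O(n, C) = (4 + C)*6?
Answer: 32/33 ≈ 0.96970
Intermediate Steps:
O(n, C) = 24 + 6*C
R(m) = -7 (R(m) = -6 - 1 = -7)
d(q, y) = 10/(24 + 6*y)
j = -1 (j = -3/4 + (1/4)*(-1) = -3/4 - 1/4 = -1)
d(-8 - 1*(-21), -59) - j = 5/(3*(4 - 59)) - 1*(-1) = (5/3)/(-55) + 1 = (5/3)*(-1/55) + 1 = -1/33 + 1 = 32/33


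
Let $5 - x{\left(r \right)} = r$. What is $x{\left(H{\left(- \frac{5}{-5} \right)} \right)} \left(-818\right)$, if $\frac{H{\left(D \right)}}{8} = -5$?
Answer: $-36810$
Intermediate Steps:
$H{\left(D \right)} = -40$ ($H{\left(D \right)} = 8 \left(-5\right) = -40$)
$x{\left(r \right)} = 5 - r$
$x{\left(H{\left(- \frac{5}{-5} \right)} \right)} \left(-818\right) = \left(5 - -40\right) \left(-818\right) = \left(5 + 40\right) \left(-818\right) = 45 \left(-818\right) = -36810$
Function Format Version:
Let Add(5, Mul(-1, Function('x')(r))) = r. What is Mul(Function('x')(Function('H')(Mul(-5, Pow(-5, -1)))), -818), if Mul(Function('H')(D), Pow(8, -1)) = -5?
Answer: -36810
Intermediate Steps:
Function('H')(D) = -40 (Function('H')(D) = Mul(8, -5) = -40)
Function('x')(r) = Add(5, Mul(-1, r))
Mul(Function('x')(Function('H')(Mul(-5, Pow(-5, -1)))), -818) = Mul(Add(5, Mul(-1, -40)), -818) = Mul(Add(5, 40), -818) = Mul(45, -818) = -36810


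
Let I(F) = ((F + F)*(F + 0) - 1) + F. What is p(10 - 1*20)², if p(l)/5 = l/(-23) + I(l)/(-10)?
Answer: 18037009/2116 ≈ 8524.1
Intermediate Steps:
I(F) = -1 + F + 2*F² (I(F) = ((2*F)*F - 1) + F = (2*F² - 1) + F = (-1 + 2*F²) + F = -1 + F + 2*F²)
p(l) = ½ - l² - 33*l/46 (p(l) = 5*(l/(-23) + (-1 + l + 2*l²)/(-10)) = 5*(l*(-1/23) + (-1 + l + 2*l²)*(-⅒)) = 5*(-l/23 + (⅒ - l²/5 - l/10)) = 5*(⅒ - 33*l/230 - l²/5) = ½ - l² - 33*l/46)
p(10 - 1*20)² = (½ - (10 - 1*20)² - 33*(10 - 1*20)/46)² = (½ - (10 - 20)² - 33*(10 - 20)/46)² = (½ - 1*(-10)² - 33/46*(-10))² = (½ - 1*100 + 165/23)² = (½ - 100 + 165/23)² = (-4247/46)² = 18037009/2116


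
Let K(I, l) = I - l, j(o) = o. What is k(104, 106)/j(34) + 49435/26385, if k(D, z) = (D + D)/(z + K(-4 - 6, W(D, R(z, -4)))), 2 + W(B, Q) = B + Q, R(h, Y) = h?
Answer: 2284505/1255926 ≈ 1.8190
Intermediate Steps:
W(B, Q) = -2 + B + Q (W(B, Q) = -2 + (B + Q) = -2 + B + Q)
k(D, z) = 2*D/(-8 - D) (k(D, z) = (D + D)/(z + ((-4 - 6) - (-2 + D + z))) = (2*D)/(z + (-10 + (2 - D - z))) = (2*D)/(z + (-8 - D - z)) = (2*D)/(-8 - D) = 2*D/(-8 - D))
k(104, 106)/j(34) + 49435/26385 = -2*104/(8 + 104)/34 + 49435/26385 = -2*104/112*(1/34) + 49435*(1/26385) = -2*104*1/112*(1/34) + 9887/5277 = -13/7*1/34 + 9887/5277 = -13/238 + 9887/5277 = 2284505/1255926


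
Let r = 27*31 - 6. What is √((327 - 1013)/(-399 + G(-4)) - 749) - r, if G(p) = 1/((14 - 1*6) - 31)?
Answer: -831 + 2*I*√3934232302/4589 ≈ -831.0 + 27.336*I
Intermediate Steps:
G(p) = -1/23 (G(p) = 1/((14 - 6) - 31) = 1/(8 - 31) = 1/(-23) = -1/23)
r = 831 (r = 837 - 6 = 831)
√((327 - 1013)/(-399 + G(-4)) - 749) - r = √((327 - 1013)/(-399 - 1/23) - 749) - 1*831 = √(-686/(-9178/23) - 749) - 831 = √(-686*(-23/9178) - 749) - 831 = √(7889/4589 - 749) - 831 = √(-3429272/4589) - 831 = 2*I*√3934232302/4589 - 831 = -831 + 2*I*√3934232302/4589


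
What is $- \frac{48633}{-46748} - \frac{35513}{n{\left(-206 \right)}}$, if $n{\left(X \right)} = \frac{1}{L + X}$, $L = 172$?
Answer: $\frac{149722937}{124} \approx 1.2074 \cdot 10^{6}$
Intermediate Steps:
$n{\left(X \right)} = \frac{1}{172 + X}$
$- \frac{48633}{-46748} - \frac{35513}{n{\left(-206 \right)}} = - \frac{48633}{-46748} - \frac{35513}{\frac{1}{172 - 206}} = \left(-48633\right) \left(- \frac{1}{46748}\right) - \frac{35513}{\frac{1}{-34}} = \frac{129}{124} - \frac{35513}{- \frac{1}{34}} = \frac{129}{124} - -1207442 = \frac{129}{124} + 1207442 = \frac{149722937}{124}$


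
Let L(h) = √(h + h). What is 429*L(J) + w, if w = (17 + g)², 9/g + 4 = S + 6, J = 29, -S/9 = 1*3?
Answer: 173056/625 + 429*√58 ≈ 3544.1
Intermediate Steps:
S = -27 (S = -9*3 = -27)
g = -9/25 (g = 9/(-4 + (-27 + 6)) = 9/(-4 - 21) = 9/(-25) = 9*(-1/25) = -9/25 ≈ -0.36000)
L(h) = √2*√h (L(h) = √(2*h) = √2*√h)
w = 173056/625 (w = (17 - 9/25)² = (416/25)² = 173056/625 ≈ 276.89)
429*L(J) + w = 429*(√2*√29) + 173056/625 = 429*√58 + 173056/625 = 173056/625 + 429*√58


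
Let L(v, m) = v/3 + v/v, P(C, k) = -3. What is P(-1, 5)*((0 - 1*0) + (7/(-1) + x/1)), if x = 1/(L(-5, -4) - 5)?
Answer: 366/17 ≈ 21.529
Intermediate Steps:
L(v, m) = 1 + v/3 (L(v, m) = v*(1/3) + 1 = v/3 + 1 = 1 + v/3)
x = -3/17 (x = 1/((1 + (1/3)*(-5)) - 5) = 1/((1 - 5/3) - 5) = 1/(-2/3 - 5) = 1/(-17/3) = -3/17 ≈ -0.17647)
P(-1, 5)*((0 - 1*0) + (7/(-1) + x/1)) = -3*((0 - 1*0) + (7/(-1) - 3/17/1)) = -3*((0 + 0) + (7*(-1) - 3/17*1)) = -3*(0 + (-7 - 3/17)) = -3*(0 - 122/17) = -3*(-122/17) = 366/17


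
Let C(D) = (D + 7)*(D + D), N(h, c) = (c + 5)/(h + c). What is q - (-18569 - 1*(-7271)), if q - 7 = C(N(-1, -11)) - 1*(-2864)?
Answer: 28353/2 ≈ 14177.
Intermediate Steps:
N(h, c) = (5 + c)/(c + h)
C(D) = 2*D*(7 + D) (C(D) = (7 + D)*(2*D) = 2*D*(7 + D))
q = 5757/2 (q = 7 + (2*((5 - 11)/(-11 - 1))*(7 + (5 - 11)/(-11 - 1)) - 1*(-2864)) = 7 + (2*(-6/(-12))*(7 - 6/(-12)) + 2864) = 7 + (2*(-1/12*(-6))*(7 - 1/12*(-6)) + 2864) = 7 + (2*(½)*(7 + ½) + 2864) = 7 + (2*(½)*(15/2) + 2864) = 7 + (15/2 + 2864) = 7 + 5743/2 = 5757/2 ≈ 2878.5)
q - (-18569 - 1*(-7271)) = 5757/2 - (-18569 - 1*(-7271)) = 5757/2 - (-18569 + 7271) = 5757/2 - 1*(-11298) = 5757/2 + 11298 = 28353/2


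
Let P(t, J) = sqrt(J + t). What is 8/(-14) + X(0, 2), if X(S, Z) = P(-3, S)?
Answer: -4/7 + I*sqrt(3) ≈ -0.57143 + 1.732*I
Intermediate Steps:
X(S, Z) = sqrt(-3 + S) (X(S, Z) = sqrt(S - 3) = sqrt(-3 + S))
8/(-14) + X(0, 2) = 8/(-14) + sqrt(-3 + 0) = -1/14*8 + sqrt(-3) = -4/7 + I*sqrt(3)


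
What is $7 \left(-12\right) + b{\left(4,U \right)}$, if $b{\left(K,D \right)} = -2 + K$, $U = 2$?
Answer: $-82$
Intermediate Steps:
$7 \left(-12\right) + b{\left(4,U \right)} = 7 \left(-12\right) + \left(-2 + 4\right) = -84 + 2 = -82$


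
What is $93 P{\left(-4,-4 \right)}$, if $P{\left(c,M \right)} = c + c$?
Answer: $-744$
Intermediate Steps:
$P{\left(c,M \right)} = 2 c$
$93 P{\left(-4,-4 \right)} = 93 \cdot 2 \left(-4\right) = 93 \left(-8\right) = -744$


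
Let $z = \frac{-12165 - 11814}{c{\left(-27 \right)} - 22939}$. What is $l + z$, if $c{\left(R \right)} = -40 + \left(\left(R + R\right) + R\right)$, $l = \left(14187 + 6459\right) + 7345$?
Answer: $\frac{645496439}{23060} \approx 27992.0$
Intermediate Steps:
$l = 27991$ ($l = 20646 + 7345 = 27991$)
$c{\left(R \right)} = -40 + 3 R$ ($c{\left(R \right)} = -40 + \left(2 R + R\right) = -40 + 3 R$)
$z = \frac{23979}{23060}$ ($z = \frac{-12165 - 11814}{\left(-40 + 3 \left(-27\right)\right) - 22939} = - \frac{23979}{\left(-40 - 81\right) - 22939} = - \frac{23979}{-121 - 22939} = - \frac{23979}{-23060} = \left(-23979\right) \left(- \frac{1}{23060}\right) = \frac{23979}{23060} \approx 1.0399$)
$l + z = 27991 + \frac{23979}{23060} = \frac{645496439}{23060}$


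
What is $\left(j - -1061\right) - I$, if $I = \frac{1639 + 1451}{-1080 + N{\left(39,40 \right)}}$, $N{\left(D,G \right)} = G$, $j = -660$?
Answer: $\frac{42013}{104} \approx 403.97$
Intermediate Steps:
$I = - \frac{309}{104}$ ($I = \frac{1639 + 1451}{-1080 + 40} = \frac{3090}{-1040} = 3090 \left(- \frac{1}{1040}\right) = - \frac{309}{104} \approx -2.9712$)
$\left(j - -1061\right) - I = \left(-660 - -1061\right) - - \frac{309}{104} = \left(-660 + 1061\right) + \frac{309}{104} = 401 + \frac{309}{104} = \frac{42013}{104}$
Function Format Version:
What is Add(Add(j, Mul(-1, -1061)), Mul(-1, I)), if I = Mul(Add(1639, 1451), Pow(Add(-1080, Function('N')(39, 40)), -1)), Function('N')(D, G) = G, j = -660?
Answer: Rational(42013, 104) ≈ 403.97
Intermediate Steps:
I = Rational(-309, 104) (I = Mul(Add(1639, 1451), Pow(Add(-1080, 40), -1)) = Mul(3090, Pow(-1040, -1)) = Mul(3090, Rational(-1, 1040)) = Rational(-309, 104) ≈ -2.9712)
Add(Add(j, Mul(-1, -1061)), Mul(-1, I)) = Add(Add(-660, Mul(-1, -1061)), Mul(-1, Rational(-309, 104))) = Add(Add(-660, 1061), Rational(309, 104)) = Add(401, Rational(309, 104)) = Rational(42013, 104)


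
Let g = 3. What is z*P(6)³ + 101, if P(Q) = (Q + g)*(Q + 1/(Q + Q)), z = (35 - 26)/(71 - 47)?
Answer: 31562089/512 ≈ 61645.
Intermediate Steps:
z = 3/8 (z = 9/24 = 9*(1/24) = 3/8 ≈ 0.37500)
P(Q) = (3 + Q)*(Q + 1/(2*Q)) (P(Q) = (Q + 3)*(Q + 1/(Q + Q)) = (3 + Q)*(Q + 1/(2*Q)))
z*P(6)³ + 101 = 3*(½ + 6² + 3*6 + (3/2)/6)³/8 + 101 = 3*(½ + 36 + 18 + (3/2)*(⅙))³/8 + 101 = 3*(½ + 36 + 18 + ¼)³/8 + 101 = 3*(219/4)³/8 + 101 = (3/8)*(10503459/64) + 101 = 31510377/512 + 101 = 31562089/512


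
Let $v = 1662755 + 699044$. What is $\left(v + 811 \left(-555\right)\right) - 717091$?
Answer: $1194603$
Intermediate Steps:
$v = 2361799$
$\left(v + 811 \left(-555\right)\right) - 717091 = \left(2361799 + 811 \left(-555\right)\right) - 717091 = \left(2361799 - 450105\right) - 717091 = 1911694 - 717091 = 1194603$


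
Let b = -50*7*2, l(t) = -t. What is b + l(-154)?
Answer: -546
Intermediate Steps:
b = -700 (b = -50*7*2 = -350*2 = -700)
b + l(-154) = -700 - 1*(-154) = -700 + 154 = -546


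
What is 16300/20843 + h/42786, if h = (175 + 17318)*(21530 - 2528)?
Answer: 384941778111/49543811 ≈ 7769.7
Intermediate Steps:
h = 332401986 (h = 17493*19002 = 332401986)
16300/20843 + h/42786 = 16300/20843 + 332401986/42786 = 16300*(1/20843) + 332401986*(1/42786) = 16300/20843 + 18466777/2377 = 384941778111/49543811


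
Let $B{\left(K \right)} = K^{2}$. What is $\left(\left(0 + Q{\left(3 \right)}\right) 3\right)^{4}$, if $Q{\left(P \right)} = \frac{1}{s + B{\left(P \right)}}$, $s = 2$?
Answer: $\frac{81}{14641} \approx 0.0055324$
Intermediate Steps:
$Q{\left(P \right)} = \frac{1}{2 + P^{2}}$
$\left(\left(0 + Q{\left(3 \right)}\right) 3\right)^{4} = \left(\left(0 + \frac{1}{2 + 3^{2}}\right) 3\right)^{4} = \left(\left(0 + \frac{1}{2 + 9}\right) 3\right)^{4} = \left(\left(0 + \frac{1}{11}\right) 3\right)^{4} = \left(\frac{1}{11} \cdot 3\right)^{4} = \left(\frac{3}{11}\right)^{4} = \frac{81}{14641}$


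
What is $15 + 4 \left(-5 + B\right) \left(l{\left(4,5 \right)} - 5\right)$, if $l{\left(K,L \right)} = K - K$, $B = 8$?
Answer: $-45$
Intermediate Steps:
$l{\left(K,L \right)} = 0$
$15 + 4 \left(-5 + B\right) \left(l{\left(4,5 \right)} - 5\right) = 15 + 4 \left(-5 + 8\right) \left(0 - 5\right) = 15 + 4 \cdot 3 \left(-5\right) = 15 + 4 \left(-15\right) = 15 - 60 = -45$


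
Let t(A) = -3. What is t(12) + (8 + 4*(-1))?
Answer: 1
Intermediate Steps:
t(12) + (8 + 4*(-1)) = -3 + (8 + 4*(-1)) = -3 + (8 - 4) = -3 + 4 = 1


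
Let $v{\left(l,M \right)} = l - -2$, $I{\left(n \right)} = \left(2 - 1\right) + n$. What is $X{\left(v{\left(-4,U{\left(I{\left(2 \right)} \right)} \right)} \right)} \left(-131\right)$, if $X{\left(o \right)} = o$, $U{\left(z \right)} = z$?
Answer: $262$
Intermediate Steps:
$I{\left(n \right)} = 1 + n$
$v{\left(l,M \right)} = 2 + l$ ($v{\left(l,M \right)} = l + 2 = 2 + l$)
$X{\left(v{\left(-4,U{\left(I{\left(2 \right)} \right)} \right)} \right)} \left(-131\right) = \left(2 - 4\right) \left(-131\right) = \left(-2\right) \left(-131\right) = 262$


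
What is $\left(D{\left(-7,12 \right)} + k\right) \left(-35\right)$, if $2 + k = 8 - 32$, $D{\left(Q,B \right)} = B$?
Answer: $490$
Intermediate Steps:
$k = -26$ ($k = -2 + \left(8 - 32\right) = -2 - 24 = -26$)
$\left(D{\left(-7,12 \right)} + k\right) \left(-35\right) = \left(12 - 26\right) \left(-35\right) = \left(-14\right) \left(-35\right) = 490$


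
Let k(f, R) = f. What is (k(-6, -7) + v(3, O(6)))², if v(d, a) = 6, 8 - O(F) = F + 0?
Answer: 0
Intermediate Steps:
O(F) = 8 - F (O(F) = 8 - (F + 0) = 8 - F)
(k(-6, -7) + v(3, O(6)))² = (-6 + 6)² = 0² = 0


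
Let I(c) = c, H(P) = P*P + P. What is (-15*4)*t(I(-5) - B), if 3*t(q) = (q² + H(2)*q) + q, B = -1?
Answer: 240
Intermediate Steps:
H(P) = P + P² (H(P) = P² + P = P + P²)
t(q) = q²/3 + 7*q/3 (t(q) = ((q² + (2*(1 + 2))*q) + q)/3 = ((q² + (2*3)*q) + q)/3 = ((q² + 6*q) + q)/3 = (q² + 7*q)/3 = q²/3 + 7*q/3)
(-15*4)*t(I(-5) - B) = (-15*4)*((-5 - 1*(-1))*(7 + (-5 - 1*(-1)))/3) = -20*(-5 + 1)*(7 + (-5 + 1)) = -20*(-4)*(7 - 4) = -20*(-4)*3 = -60*(-4) = 240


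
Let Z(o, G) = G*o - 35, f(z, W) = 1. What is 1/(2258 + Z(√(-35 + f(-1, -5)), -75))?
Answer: 247/570331 + 25*I*√34/1710993 ≈ 0.00043308 + 8.5198e-5*I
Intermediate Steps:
Z(o, G) = -35 + G*o
1/(2258 + Z(√(-35 + f(-1, -5)), -75)) = 1/(2258 + (-35 - 75*√(-35 + 1))) = 1/(2258 + (-35 - 75*I*√34)) = 1/(2223 - 75*I*√34)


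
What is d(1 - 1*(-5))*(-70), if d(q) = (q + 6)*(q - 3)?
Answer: -2520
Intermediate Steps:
d(q) = (-3 + q)*(6 + q) (d(q) = (6 + q)*(-3 + q) = (-3 + q)*(6 + q))
d(1 - 1*(-5))*(-70) = (-18 + (1 - 1*(-5))² + 3*(1 - 1*(-5)))*(-70) = (-18 + (1 + 5)² + 3*(1 + 5))*(-70) = (-18 + 6² + 3*6)*(-70) = (-18 + 36 + 18)*(-70) = 36*(-70) = -2520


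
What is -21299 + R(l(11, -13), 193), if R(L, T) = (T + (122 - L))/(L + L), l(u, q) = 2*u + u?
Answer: -234242/11 ≈ -21295.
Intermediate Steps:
l(u, q) = 3*u
R(L, T) = (122 + T - L)/(2*L) (R(L, T) = (122 + T - L)/((2*L)) = (122 + T - L)*(1/(2*L)) = (122 + T - L)/(2*L))
-21299 + R(l(11, -13), 193) = -21299 + (122 + 193 - 3*11)/(2*((3*11))) = -21299 + (½)*(122 + 193 - 1*33)/33 = -21299 + (½)*(1/33)*(122 + 193 - 33) = -21299 + (½)*(1/33)*282 = -21299 + 47/11 = -234242/11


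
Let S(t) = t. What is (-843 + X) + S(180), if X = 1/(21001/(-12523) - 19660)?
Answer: -163245981526/246223181 ≈ -663.00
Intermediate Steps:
X = -12523/246223181 (X = 1/(21001*(-1/12523) - 19660) = 1/(-21001/12523 - 19660) = 1/(-246223181/12523) = -12523/246223181 ≈ -5.0860e-5)
(-843 + X) + S(180) = (-843 - 12523/246223181) + 180 = -207566154106/246223181 + 180 = -163245981526/246223181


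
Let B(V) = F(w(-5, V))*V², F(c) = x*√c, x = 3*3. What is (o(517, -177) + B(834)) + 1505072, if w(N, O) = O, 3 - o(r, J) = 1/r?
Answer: 778123774/517 + 6260004*√834 ≈ 1.8229e+8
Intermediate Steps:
o(r, J) = 3 - 1/r
x = 9
F(c) = 9*√c
B(V) = 9*V^(5/2) (B(V) = (9*√V)*V² = 9*V^(5/2))
(o(517, -177) + B(834)) + 1505072 = ((3 - 1/517) + 9*834^(5/2)) + 1505072 = ((3 - 1*1/517) + 9*(695556*√834)) + 1505072 = ((3 - 1/517) + 6260004*√834) + 1505072 = (1550/517 + 6260004*√834) + 1505072 = 778123774/517 + 6260004*√834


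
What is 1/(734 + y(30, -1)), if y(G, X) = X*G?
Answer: 1/704 ≈ 0.0014205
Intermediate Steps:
y(G, X) = G*X
1/(734 + y(30, -1)) = 1/(734 + 30*(-1)) = 1/(734 - 30) = 1/704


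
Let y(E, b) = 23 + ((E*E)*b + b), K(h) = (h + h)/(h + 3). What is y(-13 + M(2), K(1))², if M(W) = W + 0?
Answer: 7056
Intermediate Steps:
M(W) = W
K(h) = 2*h/(3 + h) (K(h) = (2*h)/(3 + h) = 2*h/(3 + h))
y(E, b) = 23 + b + b*E² (y(E, b) = 23 + (E²*b + b) = 23 + (b*E² + b) = 23 + (b + b*E²) = 23 + b + b*E²)
y(-13 + M(2), K(1))² = (23 + 2*1/(3 + 1) + (2*1/(3 + 1))*(-13 + 2)²)² = (23 + 2*1/4 + (2*1/4)*(-11)²)² = (23 + 2*1*(¼) + (2*1*(¼))*121)² = (23 + ½ + (½)*121)² = (23 + ½ + 121/2)² = 84² = 7056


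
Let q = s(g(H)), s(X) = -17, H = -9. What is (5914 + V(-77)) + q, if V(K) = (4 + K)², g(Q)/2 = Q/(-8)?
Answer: 11226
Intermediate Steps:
g(Q) = -Q/4 (g(Q) = 2*(Q/(-8)) = 2*(Q*(-⅛)) = 2*(-Q/8) = -Q/4)
q = -17
(5914 + V(-77)) + q = (5914 + (4 - 77)²) - 17 = (5914 + (-73)²) - 17 = (5914 + 5329) - 17 = 11243 - 17 = 11226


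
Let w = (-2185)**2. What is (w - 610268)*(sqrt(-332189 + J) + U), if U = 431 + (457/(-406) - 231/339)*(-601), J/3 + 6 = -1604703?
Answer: 41400511874971/6554 + 8327914*I*sqrt(1286579) ≈ 6.3168e+9 + 9.4461e+9*I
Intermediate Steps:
J = -4814127 (J = -18 + 3*(-1604703) = -18 - 4814109 = -4814127)
U = 69598121/45878 (U = 431 + (457*(-1/406) - 231*1/339)*(-601) = 431 + (-457/406 - 77/113)*(-601) = 431 - 82903/45878*(-601) = 431 + 49824703/45878 = 69598121/45878 ≈ 1517.0)
w = 4774225
(w - 610268)*(sqrt(-332189 + J) + U) = (4774225 - 610268)*(sqrt(-332189 - 4814127) + 69598121/45878) = 4163957*(sqrt(-5146316) + 69598121/45878) = 4163957*(2*I*sqrt(1286579) + 69598121/45878) = 4163957*(69598121/45878 + 2*I*sqrt(1286579)) = 41400511874971/6554 + 8327914*I*sqrt(1286579)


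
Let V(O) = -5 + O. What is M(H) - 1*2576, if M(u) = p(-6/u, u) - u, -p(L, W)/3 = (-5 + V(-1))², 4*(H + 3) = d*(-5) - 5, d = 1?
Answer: -5867/2 ≈ -2933.5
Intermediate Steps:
H = -11/2 (H = -3 + (1*(-5) - 5)/4 = -3 + (-5 - 5)/4 = -3 + (¼)*(-10) = -3 - 5/2 = -11/2 ≈ -5.5000)
p(L, W) = -363 (p(L, W) = -3*(-5 + (-5 - 1))² = -3*(-5 - 6)² = -3*(-11)² = -3*121 = -363)
M(u) = -363 - u
M(H) - 1*2576 = (-363 - 1*(-11/2)) - 1*2576 = (-363 + 11/2) - 2576 = -715/2 - 2576 = -5867/2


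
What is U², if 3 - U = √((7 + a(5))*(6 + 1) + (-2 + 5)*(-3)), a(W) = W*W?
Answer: (3 - √215)² ≈ 136.02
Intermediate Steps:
a(W) = W²
U = 3 - √215 (U = 3 - √((7 + 5²)*(6 + 1) + (-2 + 5)*(-3)) = 3 - √((7 + 25)*7 + 3*(-3)) = 3 - √(32*7 - 9) = 3 - √(224 - 9) = 3 - √215 ≈ -11.663)
U² = (3 - √215)²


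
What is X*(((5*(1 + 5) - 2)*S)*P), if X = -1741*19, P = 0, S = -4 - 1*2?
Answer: 0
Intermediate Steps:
S = -6 (S = -4 - 2 = -6)
X = -33079
X*(((5*(1 + 5) - 2)*S)*P) = -33079*(5*(1 + 5) - 2)*(-6)*0 = -33079*(5*6 - 2)*(-6)*0 = -33079*(30 - 2)*(-6)*0 = -33079*28*(-6)*0 = -(-5557272)*0 = -33079*0 = 0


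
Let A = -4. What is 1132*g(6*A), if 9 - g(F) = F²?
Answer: -641844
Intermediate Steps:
g(F) = 9 - F²
1132*g(6*A) = 1132*(9 - (6*(-4))²) = 1132*(9 - 1*(-24)²) = 1132*(9 - 1*576) = 1132*(9 - 576) = 1132*(-567) = -641844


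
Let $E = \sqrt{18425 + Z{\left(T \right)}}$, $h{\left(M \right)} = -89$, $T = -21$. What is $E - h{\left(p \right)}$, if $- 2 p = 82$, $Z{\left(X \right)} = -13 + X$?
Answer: $89 + \sqrt{18391} \approx 224.61$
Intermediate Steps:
$p = -41$ ($p = \left(- \frac{1}{2}\right) 82 = -41$)
$E = \sqrt{18391}$ ($E = \sqrt{18425 - 34} = \sqrt{18391} \approx 135.61$)
$E - h{\left(p \right)} = \sqrt{18391} - -89 = \sqrt{18391} + 89 = 89 + \sqrt{18391}$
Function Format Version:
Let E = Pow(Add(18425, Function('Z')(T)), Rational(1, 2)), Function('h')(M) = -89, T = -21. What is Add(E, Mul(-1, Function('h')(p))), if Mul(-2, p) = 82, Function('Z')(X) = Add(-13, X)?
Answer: Add(89, Pow(18391, Rational(1, 2))) ≈ 224.61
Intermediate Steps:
p = -41 (p = Mul(Rational(-1, 2), 82) = -41)
E = Pow(18391, Rational(1, 2)) (E = Pow(Add(18425, Add(-13, -21)), Rational(1, 2)) = Pow(Add(18425, -34), Rational(1, 2)) = Pow(18391, Rational(1, 2)) ≈ 135.61)
Add(E, Mul(-1, Function('h')(p))) = Add(Pow(18391, Rational(1, 2)), Mul(-1, -89)) = Add(Pow(18391, Rational(1, 2)), 89) = Add(89, Pow(18391, Rational(1, 2)))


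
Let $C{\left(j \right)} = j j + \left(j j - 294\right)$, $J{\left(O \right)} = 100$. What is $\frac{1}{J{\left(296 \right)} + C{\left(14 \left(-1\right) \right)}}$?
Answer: $\frac{1}{198} \approx 0.0050505$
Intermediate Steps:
$C{\left(j \right)} = -294 + 2 j^{2}$ ($C{\left(j \right)} = j^{2} + \left(j^{2} - 294\right) = j^{2} + \left(-294 + j^{2}\right) = -294 + 2 j^{2}$)
$\frac{1}{J{\left(296 \right)} + C{\left(14 \left(-1\right) \right)}} = \frac{1}{100 - \left(294 - 2 \left(14 \left(-1\right)\right)^{2}\right)} = \frac{1}{100 - \left(294 - 2 \left(-14\right)^{2}\right)} = \frac{1}{100 + \left(-294 + 2 \cdot 196\right)} = \frac{1}{100 + \left(-294 + 392\right)} = \frac{1}{100 + 98} = \frac{1}{198}$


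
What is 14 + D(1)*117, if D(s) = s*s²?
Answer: 131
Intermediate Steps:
D(s) = s³
14 + D(1)*117 = 14 + 1³*117 = 14 + 1*117 = 14 + 117 = 131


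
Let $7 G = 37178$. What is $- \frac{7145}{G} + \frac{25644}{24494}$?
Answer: $- \frac{135837389}{455318966} \approx -0.29833$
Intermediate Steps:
$G = \frac{37178}{7}$ ($G = \frac{1}{7} \cdot 37178 = \frac{37178}{7} \approx 5311.1$)
$- \frac{7145}{G} + \frac{25644}{24494} = - \frac{7145}{\frac{37178}{7}} + \frac{25644}{24494} = \left(-7145\right) \frac{7}{37178} + 25644 \cdot \frac{1}{24494} = - \frac{50015}{37178} + \frac{12822}{12247} = - \frac{135837389}{455318966}$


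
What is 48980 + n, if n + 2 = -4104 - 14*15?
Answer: 44664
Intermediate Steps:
n = -4316 (n = -2 + (-4104 - 14*15) = -2 + (-4104 - 1*210) = -2 + (-4104 - 210) = -2 - 4314 = -4316)
48980 + n = 48980 - 4316 = 44664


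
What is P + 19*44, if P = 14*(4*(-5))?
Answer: 556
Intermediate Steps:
P = -280 (P = 14*(-20) = -280)
P + 19*44 = -280 + 19*44 = -280 + 836 = 556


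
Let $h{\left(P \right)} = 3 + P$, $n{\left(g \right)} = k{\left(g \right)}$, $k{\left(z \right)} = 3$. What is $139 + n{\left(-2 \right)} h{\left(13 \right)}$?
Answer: $187$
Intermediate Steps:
$n{\left(g \right)} = 3$
$139 + n{\left(-2 \right)} h{\left(13 \right)} = 139 + 3 \left(3 + 13\right) = 139 + 3 \cdot 16 = 139 + 48 = 187$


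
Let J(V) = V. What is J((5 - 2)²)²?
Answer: 81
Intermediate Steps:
J((5 - 2)²)² = ((5 - 2)²)² = (3²)² = 9² = 81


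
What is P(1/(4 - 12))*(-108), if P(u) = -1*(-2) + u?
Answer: -405/2 ≈ -202.50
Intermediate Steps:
P(u) = 2 + u
P(1/(4 - 12))*(-108) = (2 + 1/(4 - 12))*(-108) = (2 + 1/(-8))*(-108) = (2 - ⅛)*(-108) = (15/8)*(-108) = -405/2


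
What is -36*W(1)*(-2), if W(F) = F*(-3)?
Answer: -216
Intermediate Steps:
W(F) = -3*F
-36*W(1)*(-2) = -(-108)*(-2) = -36*(-3)*(-2) = 108*(-2) = -216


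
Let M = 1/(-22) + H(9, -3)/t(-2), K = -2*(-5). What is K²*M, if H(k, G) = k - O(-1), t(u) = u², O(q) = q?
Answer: 2700/11 ≈ 245.45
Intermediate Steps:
K = 10
H(k, G) = 1 + k (H(k, G) = k - 1*(-1) = k + 1 = 1 + k)
M = 27/11 (M = 1/(-22) + (1 + 9)/((-2)²) = 1*(-1/22) + 10/4 = -1/22 + 10*(¼) = -1/22 + 5/2 = 27/11 ≈ 2.4545)
K²*M = 10²*(27/11) = 100*(27/11) = 2700/11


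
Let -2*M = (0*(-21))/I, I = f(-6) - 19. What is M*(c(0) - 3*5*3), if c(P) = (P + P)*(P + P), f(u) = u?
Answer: 0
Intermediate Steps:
I = -25 (I = -6 - 19 = -25)
M = 0 (M = -0*(-21)/(2*(-25)) = -0*(-1)/25 = -½*0 = 0)
c(P) = 4*P² (c(P) = (2*P)*(2*P) = 4*P²)
M*(c(0) - 3*5*3) = 0*(4*0² - 3*5*3) = 0*(4*0 - 15*3) = 0*(0 - 45) = 0*(-45) = 0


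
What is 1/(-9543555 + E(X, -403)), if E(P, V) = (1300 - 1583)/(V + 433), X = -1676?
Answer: -30/286306933 ≈ -1.0478e-7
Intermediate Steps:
E(P, V) = -283/(433 + V)
1/(-9543555 + E(X, -403)) = 1/(-9543555 - 283/(433 - 403)) = 1/(-9543555 - 283/30) = 1/(-286306933/30) = -30/286306933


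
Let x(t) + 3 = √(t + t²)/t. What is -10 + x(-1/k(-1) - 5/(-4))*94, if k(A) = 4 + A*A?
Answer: -292 + 94*√861/21 ≈ -160.66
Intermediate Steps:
k(A) = 4 + A²
x(t) = -3 + √(t + t²)/t
-10 + x(-1/k(-1) - 5/(-4))*94 = -10 + (-3 + √((-1/(4 + (-1)²) - 5/(-4)) + (-1/(4 + (-1)²) - 5/(-4))²)/(-1/(4 + (-1)²) - 5/(-4)))*94 = -10 + (-3 + √((-1/(4 + 1) - 5*(-¼)) + (-1/(4 + 1) - 5*(-¼))²)/(-1/(4 + 1) - 5*(-¼)))*94 = -10 + (-3 + √((-1/5 + 5/4) + (-1/5 + 5/4)²)/(-1/5 + 5/4))*94 = -10 + (-3 + √((-1*⅕ + 5/4) + (-1*⅕ + 5/4)²)/(-1*⅕ + 5/4))*94 = -10 + (-3 + √((-⅕ + 5/4) + (-⅕ + 5/4)²)/(-⅕ + 5/4))*94 = -10 + (-3 + √(21/20 + (21/20)²)/(21/20))*94 = -10 + (-3 + 20*√(21/20 + 441/400)/21)*94 = -10 + (-3 + 20*√(861/400)/21)*94 = -10 + (-3 + 20*(√861/20)/21)*94 = -10 + (-3 + √861/21)*94 = -10 + (-282 + 94*√861/21) = -292 + 94*√861/21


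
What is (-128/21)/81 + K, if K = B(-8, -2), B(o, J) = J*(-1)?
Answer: 3274/1701 ≈ 1.9247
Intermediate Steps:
B(o, J) = -J
K = 2 (K = -1*(-2) = 2)
(-128/21)/81 + K = (-128/21)/81 + 2 = (-128*1/21)/81 + 2 = (1/81)*(-128/21) + 2 = -128/1701 + 2 = 3274/1701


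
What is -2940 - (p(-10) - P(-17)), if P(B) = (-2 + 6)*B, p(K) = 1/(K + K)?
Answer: -60159/20 ≈ -3007.9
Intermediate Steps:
p(K) = 1/(2*K)
P(B) = 4*B
-2940 - (p(-10) - P(-17)) = -2940 - ((½)/(-10) - 4*(-17)) = -2940 - ((½)*(-⅒) - 1*(-68)) = -2940 - (-1/20 + 68) = -2940 - 1*1359/20 = -2940 - 1359/20 = -60159/20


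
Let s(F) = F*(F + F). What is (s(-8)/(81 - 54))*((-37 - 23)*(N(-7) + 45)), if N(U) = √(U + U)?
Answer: -12800 - 2560*I*√14/9 ≈ -12800.0 - 1064.3*I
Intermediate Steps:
N(U) = √2*√U (N(U) = √(2*U) = √2*√U)
s(F) = 2*F² (s(F) = F*(2*F) = 2*F²)
(s(-8)/(81 - 54))*((-37 - 23)*(N(-7) + 45)) = ((2*(-8)²)/(81 - 54))*((-37 - 23)*(√2*√(-7) + 45)) = ((2*64)/27)*(-60*(√2*(I*√7) + 45)) = (128*(1/27))*(-60*(I*√14 + 45)) = 128*(-60*(45 + I*√14))/27 = 128*(-2700 - 60*I*√14)/27 = -12800 - 2560*I*√14/9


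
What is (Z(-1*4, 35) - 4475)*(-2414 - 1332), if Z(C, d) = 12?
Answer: 16718398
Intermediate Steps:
(Z(-1*4, 35) - 4475)*(-2414 - 1332) = (12 - 4475)*(-2414 - 1332) = -4463*(-3746) = 16718398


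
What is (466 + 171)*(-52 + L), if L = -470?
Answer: -332514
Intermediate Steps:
(466 + 171)*(-52 + L) = (466 + 171)*(-52 - 470) = 637*(-522) = -332514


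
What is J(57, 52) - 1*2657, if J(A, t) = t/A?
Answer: -151397/57 ≈ -2656.1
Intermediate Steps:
J(57, 52) - 1*2657 = 52/57 - 1*2657 = 52*(1/57) - 2657 = 52/57 - 2657 = -151397/57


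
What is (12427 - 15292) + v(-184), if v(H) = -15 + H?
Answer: -3064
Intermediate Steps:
(12427 - 15292) + v(-184) = (12427 - 15292) + (-15 - 184) = -2865 - 199 = -3064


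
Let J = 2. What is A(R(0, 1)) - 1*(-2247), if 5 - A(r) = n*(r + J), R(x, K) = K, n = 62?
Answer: 2066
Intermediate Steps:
A(r) = -119 - 62*r (A(r) = 5 - 62*(r + 2) = 5 - 62*(2 + r) = 5 - (124 + 62*r) = 5 + (-124 - 62*r) = -119 - 62*r)
A(R(0, 1)) - 1*(-2247) = (-119 - 62*1) - 1*(-2247) = (-119 - 62) + 2247 = -181 + 2247 = 2066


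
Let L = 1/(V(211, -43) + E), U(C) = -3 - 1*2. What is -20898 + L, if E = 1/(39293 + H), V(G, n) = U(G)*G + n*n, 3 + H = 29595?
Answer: -1143009583633/54694691 ≈ -20898.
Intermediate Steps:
H = 29592 (H = -3 + 29595 = 29592)
U(C) = -5 (U(C) = -3 - 2 = -5)
V(G, n) = n² - 5*G (V(G, n) = -5*G + n*n = -5*G + n² = n² - 5*G)
E = 1/68885 (E = 1/(39293 + 29592) = 1/68885 ≈ 1.4517e-5)
L = 68885/54694691 (L = 1/(((-43)² - 5*211) + 1/68885) = 1/((1849 - 1055) + 1/68885) = 1/(794 + 1/68885) = 1/(54694691/68885) = 68885/54694691 ≈ 0.0012594)
-20898 + L = -20898 + 68885/54694691 = -1143009583633/54694691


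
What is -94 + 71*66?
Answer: 4592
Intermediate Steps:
-94 + 71*66 = -94 + 4686 = 4592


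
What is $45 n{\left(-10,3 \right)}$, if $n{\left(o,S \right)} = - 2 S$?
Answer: $-270$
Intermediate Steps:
$45 n{\left(-10,3 \right)} = 45 \left(\left(-2\right) 3\right) = 45 \left(-6\right) = -270$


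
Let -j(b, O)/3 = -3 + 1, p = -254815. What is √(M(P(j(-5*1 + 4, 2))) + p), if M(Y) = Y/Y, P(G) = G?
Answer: I*√254814 ≈ 504.79*I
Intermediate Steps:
j(b, O) = 6 (j(b, O) = -3*(-3 + 1) = -3*(-2) = 6)
M(Y) = 1
√(M(P(j(-5*1 + 4, 2))) + p) = √(1 - 254815) = √(-254814) = I*√254814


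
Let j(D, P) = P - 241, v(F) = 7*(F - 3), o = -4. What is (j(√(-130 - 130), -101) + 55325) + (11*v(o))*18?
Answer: 45281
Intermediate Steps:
v(F) = -21 + 7*F (v(F) = 7*(-3 + F) = -21 + 7*F)
j(D, P) = -241 + P
(j(√(-130 - 130), -101) + 55325) + (11*v(o))*18 = ((-241 - 101) + 55325) + (11*(-21 + 7*(-4)))*18 = (-342 + 55325) + (11*(-21 - 28))*18 = 54983 + (11*(-49))*18 = 54983 - 539*18 = 54983 - 9702 = 45281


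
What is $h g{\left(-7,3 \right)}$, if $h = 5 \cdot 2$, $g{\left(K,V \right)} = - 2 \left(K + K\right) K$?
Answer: $-1960$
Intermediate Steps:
$g{\left(K,V \right)} = - 4 K^{2}$ ($g{\left(K,V \right)} = - 2 \cdot 2 K K = - 4 K K = - 4 K^{2}$)
$h = 10$
$h g{\left(-7,3 \right)} = 10 \left(- 4 \left(-7\right)^{2}\right) = 10 \left(\left(-4\right) 49\right) = 10 \left(-196\right) = -1960$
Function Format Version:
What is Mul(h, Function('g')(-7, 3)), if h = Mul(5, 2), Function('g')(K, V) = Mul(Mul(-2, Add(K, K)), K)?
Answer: -1960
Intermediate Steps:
Function('g')(K, V) = Mul(-4, Pow(K, 2)) (Function('g')(K, V) = Mul(Mul(-2, Mul(2, K)), K) = Mul(Mul(-4, K), K) = Mul(-4, Pow(K, 2)))
h = 10
Mul(h, Function('g')(-7, 3)) = Mul(10, Mul(-4, Pow(-7, 2))) = Mul(10, Mul(-4, 49)) = Mul(10, -196) = -1960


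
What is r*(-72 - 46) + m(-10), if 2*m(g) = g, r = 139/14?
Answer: -8236/7 ≈ -1176.6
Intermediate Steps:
r = 139/14 (r = 139*(1/14) = 139/14 ≈ 9.9286)
m(g) = g/2
r*(-72 - 46) + m(-10) = 139*(-72 - 46)/14 + (½)*(-10) = (139/14)*(-118) - 5 = -8201/7 - 5 = -8236/7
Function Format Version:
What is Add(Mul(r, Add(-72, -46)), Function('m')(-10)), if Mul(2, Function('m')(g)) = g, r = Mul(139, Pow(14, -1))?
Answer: Rational(-8236, 7) ≈ -1176.6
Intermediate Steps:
r = Rational(139, 14) (r = Mul(139, Rational(1, 14)) = Rational(139, 14) ≈ 9.9286)
Function('m')(g) = Mul(Rational(1, 2), g)
Add(Mul(r, Add(-72, -46)), Function('m')(-10)) = Add(Mul(Rational(139, 14), Add(-72, -46)), Mul(Rational(1, 2), -10)) = Add(Mul(Rational(139, 14), -118), -5) = Add(Rational(-8201, 7), -5) = Rational(-8236, 7)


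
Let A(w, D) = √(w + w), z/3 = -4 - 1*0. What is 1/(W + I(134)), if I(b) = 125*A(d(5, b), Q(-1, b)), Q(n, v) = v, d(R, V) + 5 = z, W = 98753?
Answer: 5809/573687427 - 125*I*√34/9752686259 ≈ 1.0126e-5 - 7.4735e-8*I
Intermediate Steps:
z = -12 (z = 3*(-4 - 1*0) = 3*(-4 + 0) = 3*(-4) = -12)
d(R, V) = -17 (d(R, V) = -5 - 12 = -17)
A(w, D) = √2*√w (A(w, D) = √(2*w) = √2*√w)
I(b) = 125*I*√34 (I(b) = 125*(√2*√(-17)) = 125*(√2*(I*√17)) = 125*(I*√34) = 125*I*√34)
1/(W + I(134)) = 1/(98753 + 125*I*√34)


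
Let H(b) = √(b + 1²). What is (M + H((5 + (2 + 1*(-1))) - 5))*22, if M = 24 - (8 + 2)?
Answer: 308 + 22*√2 ≈ 339.11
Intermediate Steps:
H(b) = √(1 + b) (H(b) = √(b + 1) = √(1 + b))
M = 14 (M = 24 - 1*10 = 24 - 10 = 14)
(M + H((5 + (2 + 1*(-1))) - 5))*22 = (14 + √(1 + ((5 + (2 + 1*(-1))) - 5)))*22 = (14 + √(1 + ((5 + (2 - 1)) - 5)))*22 = (14 + √(1 + ((5 + 1) - 5)))*22 = (14 + √(1 + (6 - 5)))*22 = (14 + √(1 + 1))*22 = (14 + √2)*22 = 308 + 22*√2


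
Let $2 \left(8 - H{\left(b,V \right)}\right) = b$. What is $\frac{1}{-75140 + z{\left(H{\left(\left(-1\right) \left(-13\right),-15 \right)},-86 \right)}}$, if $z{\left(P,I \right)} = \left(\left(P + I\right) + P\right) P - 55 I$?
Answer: $- \frac{2}{141069} \approx -1.4177 \cdot 10^{-5}$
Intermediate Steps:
$H{\left(b,V \right)} = 8 - \frac{b}{2}$
$z{\left(P,I \right)} = - 55 I + P \left(I + 2 P\right)$ ($z{\left(P,I \right)} = \left(\left(I + P\right) + P\right) P - 55 I = \left(I + 2 P\right) P - 55 I = P \left(I + 2 P\right) - 55 I = - 55 I + P \left(I + 2 P\right)$)
$\frac{1}{-75140 + z{\left(H{\left(\left(-1\right) \left(-13\right),-15 \right)},-86 \right)}} = \frac{1}{-75140 - \left(-4730 - 2 \left(8 - \frac{\left(-1\right) \left(-13\right)}{2}\right)^{2} + 86 \left(8 - \frac{\left(-1\right) \left(-13\right)}{2}\right)\right)} = \frac{1}{-75140 + \left(4730 + 2 \left(8 - \frac{13}{2}\right)^{2} - 86 \left(8 - \frac{13}{2}\right)\right)} = \frac{1}{-75140 + \left(4730 + 2 \left(\frac{3}{2}\right)^{2} - 129\right)} = \frac{1}{-75140 + \left(4730 + 2 \cdot \frac{9}{4} - 129\right)} = \frac{1}{-75140 + \left(4730 + \frac{9}{2} - 129\right)} = \frac{1}{-75140 + \frac{9211}{2}} = \frac{1}{- \frac{141069}{2}} = - \frac{2}{141069}$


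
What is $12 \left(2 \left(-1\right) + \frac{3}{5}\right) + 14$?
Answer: $- \frac{14}{5} \approx -2.8$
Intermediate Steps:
$12 \left(2 \left(-1\right) + \frac{3}{5}\right) + 14 = 12 \left(-2 + 3 \cdot \frac{1}{5}\right) + 14 = 12 \left(-2 + \frac{3}{5}\right) + 14 = 12 \left(- \frac{7}{5}\right) + 14 = - \frac{84}{5} + 14 = - \frac{14}{5}$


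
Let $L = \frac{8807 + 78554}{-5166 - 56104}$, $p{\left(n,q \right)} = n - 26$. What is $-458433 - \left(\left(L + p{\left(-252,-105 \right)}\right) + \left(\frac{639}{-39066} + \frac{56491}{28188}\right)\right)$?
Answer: $- \frac{2575981893125214791}{5622504903180} \approx -4.5816 \cdot 10^{5}$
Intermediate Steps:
$p{\left(n,q \right)} = -26 + n$
$L = - \frac{87361}{61270}$ ($L = \frac{87361}{-61270} = 87361 \left(- \frac{1}{61270}\right) = - \frac{87361}{61270} \approx -1.4258$)
$-458433 - \left(\left(L + p{\left(-252,-105 \right)}\right) + \left(\frac{639}{-39066} + \frac{56491}{28188}\right)\right) = -458433 - \left(\left(- \frac{87361}{61270} - 278\right) + \left(\frac{639}{-39066} + \frac{56491}{28188}\right)\right) = -458433 - \left(\left(- \frac{87361}{61270} - 278\right) + \left(639 \left(- \frac{1}{39066}\right) + 56491 \cdot \frac{1}{28188}\right)\right) = -458433 - \left(- \frac{17120421}{61270} + \left(- \frac{213}{13022} + \frac{56491}{28188}\right)\right) = -458433 - \left(- \frac{17120421}{61270} + \frac{364810879}{183532068}\right) = -458433 - - \frac{1559897154302149}{5622504903180} = -458433 + \frac{1559897154302149}{5622504903180} = - \frac{2575981893125214791}{5622504903180}$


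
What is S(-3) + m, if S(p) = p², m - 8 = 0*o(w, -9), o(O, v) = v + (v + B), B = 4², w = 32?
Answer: 17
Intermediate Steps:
B = 16
o(O, v) = 16 + 2*v (o(O, v) = v + (v + 16) = v + (16 + v) = 16 + 2*v)
m = 8 (m = 8 + 0*(16 + 2*(-9)) = 8 + 0*(16 - 18) = 8 + 0*(-2) = 8 + 0 = 8)
S(-3) + m = (-3)² + 8 = 9 + 8 = 17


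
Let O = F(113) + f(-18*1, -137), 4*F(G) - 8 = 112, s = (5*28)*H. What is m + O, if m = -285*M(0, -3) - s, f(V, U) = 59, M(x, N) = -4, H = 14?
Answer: -731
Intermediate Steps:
s = 1960 (s = (5*28)*14 = 140*14 = 1960)
F(G) = 30 (F(G) = 2 + (1/4)*112 = 2 + 28 = 30)
m = -820 (m = -285*(-4) - 1*1960 = 1140 - 1960 = -820)
O = 89 (O = 30 + 59 = 89)
m + O = -820 + 89 = -731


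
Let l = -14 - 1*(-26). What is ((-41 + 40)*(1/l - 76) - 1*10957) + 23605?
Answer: 152687/12 ≈ 12724.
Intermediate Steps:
l = 12 (l = -14 + 26 = 12)
((-41 + 40)*(1/l - 76) - 1*10957) + 23605 = ((-41 + 40)*(1/12 - 76) - 1*10957) + 23605 = (-(1/12 - 76) - 10957) + 23605 = (-1*(-911/12) - 10957) + 23605 = (911/12 - 10957) + 23605 = -130573/12 + 23605 = 152687/12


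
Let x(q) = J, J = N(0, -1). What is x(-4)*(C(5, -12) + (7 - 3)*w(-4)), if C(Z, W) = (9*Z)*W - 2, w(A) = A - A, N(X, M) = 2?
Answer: -1084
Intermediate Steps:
w(A) = 0
J = 2
x(q) = 2
C(Z, W) = -2 + 9*W*Z (C(Z, W) = 9*W*Z - 2 = -2 + 9*W*Z)
x(-4)*(C(5, -12) + (7 - 3)*w(-4)) = 2*((-2 + 9*(-12)*5) + (7 - 3)*0) = 2*((-2 - 540) + 4*0) = 2*(-542 + 0) = 2*(-542) = -1084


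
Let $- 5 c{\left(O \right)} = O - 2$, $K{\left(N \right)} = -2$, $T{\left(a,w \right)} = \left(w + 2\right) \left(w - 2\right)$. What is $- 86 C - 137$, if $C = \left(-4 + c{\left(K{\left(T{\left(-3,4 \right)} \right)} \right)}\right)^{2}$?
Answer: $- \frac{25441}{25} \approx -1017.6$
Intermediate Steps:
$T{\left(a,w \right)} = \left(-2 + w\right) \left(2 + w\right)$ ($T{\left(a,w \right)} = \left(2 + w\right) \left(-2 + w\right) = \left(-2 + w\right) \left(2 + w\right)$)
$c{\left(O \right)} = \frac{2}{5} - \frac{O}{5}$ ($c{\left(O \right)} = - \frac{O - 2}{5} = - \frac{-2 + O}{5} = \frac{2}{5} - \frac{O}{5}$)
$C = \frac{256}{25}$ ($C = \left(-4 + \left(\frac{2}{5} - - \frac{2}{5}\right)\right)^{2} = \left(-4 + \left(\frac{2}{5} + \frac{2}{5}\right)\right)^{2} = \left(-4 + \frac{4}{5}\right)^{2} = \left(- \frac{16}{5}\right)^{2} = \frac{256}{25} \approx 10.24$)
$- 86 C - 137 = \left(-86\right) \frac{256}{25} - 137 = - \frac{22016}{25} - 137 = - \frac{25441}{25}$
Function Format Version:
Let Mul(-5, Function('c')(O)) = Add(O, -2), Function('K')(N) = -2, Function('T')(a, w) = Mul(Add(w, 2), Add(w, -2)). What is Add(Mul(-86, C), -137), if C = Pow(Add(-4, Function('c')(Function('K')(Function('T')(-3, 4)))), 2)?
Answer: Rational(-25441, 25) ≈ -1017.6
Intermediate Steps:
Function('T')(a, w) = Mul(Add(-2, w), Add(2, w)) (Function('T')(a, w) = Mul(Add(2, w), Add(-2, w)) = Mul(Add(-2, w), Add(2, w)))
Function('c')(O) = Add(Rational(2, 5), Mul(Rational(-1, 5), O)) (Function('c')(O) = Mul(Rational(-1, 5), Add(O, -2)) = Mul(Rational(-1, 5), Add(-2, O)) = Add(Rational(2, 5), Mul(Rational(-1, 5), O)))
C = Rational(256, 25) (C = Pow(Add(-4, Add(Rational(2, 5), Mul(Rational(-1, 5), -2))), 2) = Pow(Add(-4, Add(Rational(2, 5), Rational(2, 5))), 2) = Pow(Add(-4, Rational(4, 5)), 2) = Pow(Rational(-16, 5), 2) = Rational(256, 25) ≈ 10.240)
Add(Mul(-86, C), -137) = Add(Mul(-86, Rational(256, 25)), -137) = Add(Rational(-22016, 25), -137) = Rational(-25441, 25)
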